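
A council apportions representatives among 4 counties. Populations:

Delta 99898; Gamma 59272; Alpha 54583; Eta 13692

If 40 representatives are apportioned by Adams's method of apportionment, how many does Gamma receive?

10

Standard divisor 227445/40 ≈ 5686.125; standard quotas: Delta 17.569, Gamma 10.424, Alpha 9.599, Eta 2.408.
Rounding up gives 18, 11, 10, 3 = 42 seats, so the divisor must be adjusted.
With modified divisor 6000: modified quotas Delta 16.650, Gamma 9.879, Alpha 9.097, Eta 2.282.
Rounding up: Delta 17, Gamma 10, Alpha 10, Eta 3 (total 40).
Gamma receives 10.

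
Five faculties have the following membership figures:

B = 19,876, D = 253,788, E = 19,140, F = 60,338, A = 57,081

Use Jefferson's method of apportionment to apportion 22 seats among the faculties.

Standard divisor 410223/22 ≈ 18646.5; standard quotas: B 1.066, D 13.610, E 1.026, F 3.236, A 3.061.
Rounding down gives 1, 13, 1, 3, 3 = 21 seats, so the divisor must be adjusted.
With modified divisor 17500: modified quotas B 1.136, D 14.502, E 1.094, F 3.448, A 3.262.
Rounding down: B 1, D 14, E 1, F 3, A 3 (total 22).

B: 1, D: 14, E: 1, F: 3, A: 3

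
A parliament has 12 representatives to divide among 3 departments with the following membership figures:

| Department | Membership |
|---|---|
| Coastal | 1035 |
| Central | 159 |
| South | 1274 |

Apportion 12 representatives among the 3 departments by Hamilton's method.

The standard divisor is 2468/12 ≈ 205.667.
Standard quotas: Coastal 5.032, Central 0.773, South 6.194.
Lower quotas: Coastal 5, Central 0, South 6 (sum 11, leaving 1 seat).
Remainders in descending order: Central 0.773, South 0.194, Coastal 0.032.
The surplus seat goes to Central.

Coastal 5, Central 1, South 6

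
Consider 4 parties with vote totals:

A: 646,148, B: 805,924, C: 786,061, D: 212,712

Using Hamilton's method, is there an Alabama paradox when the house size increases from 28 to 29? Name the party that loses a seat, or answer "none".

D

At 28 seats: A 7, B 9, C 9, D 3.
At 29 seats: A 8, B 10, C 9, D 2.
D drops from 3 to 2.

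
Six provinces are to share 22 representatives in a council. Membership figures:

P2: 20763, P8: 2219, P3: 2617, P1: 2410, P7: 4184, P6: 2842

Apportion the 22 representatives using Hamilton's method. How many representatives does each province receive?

Standard divisor: 35035 ÷ 22 ≈ 1592.5.
Standard quotas: P2 13.0380, P8 1.3934, P3 1.6433, P1 1.5133, P7 2.6273, P6 1.7846.
Lower quotas: P2 13, P8 1, P3 1, P1 1, P7 2, P6 1 (sum 19, leaving 3 seats).
Remainders in descending order: P6 0.7846, P3 0.6433, P7 0.6273, P1 0.5133, P8 0.3934, P2 0.0380.
Largest remainders: P6, P3, P7 receive the extra seats.

P2 13, P8 1, P3 2, P1 1, P7 3, P6 2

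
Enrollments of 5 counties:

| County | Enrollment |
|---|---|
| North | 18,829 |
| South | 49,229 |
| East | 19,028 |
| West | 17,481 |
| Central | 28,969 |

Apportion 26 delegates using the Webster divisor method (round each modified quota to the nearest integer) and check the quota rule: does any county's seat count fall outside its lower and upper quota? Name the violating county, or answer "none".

Standard quotas: North 3.666, South 9.585, East 3.705, West 3.404, Central 5.640.
Webster allocation: North 4, South 9, East 4, West 3, Central 6.
Every allocation lies between the lower and upper quota.

none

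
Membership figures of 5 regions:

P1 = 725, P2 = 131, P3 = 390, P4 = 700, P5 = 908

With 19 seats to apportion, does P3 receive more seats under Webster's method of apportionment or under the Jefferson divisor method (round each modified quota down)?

Webster

Webster: P1 5, P2 1, P3 3, P4 4, P5 6.
Jefferson: P1 5, P2 1, P3 2, P4 5, P5 6.
P3 gets 3 under Webster and 2 under Jefferson.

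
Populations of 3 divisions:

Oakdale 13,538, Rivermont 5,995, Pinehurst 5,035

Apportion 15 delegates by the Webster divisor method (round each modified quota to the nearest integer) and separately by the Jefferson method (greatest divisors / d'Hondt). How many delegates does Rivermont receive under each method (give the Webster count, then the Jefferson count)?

Webster: Oakdale 8, Rivermont 4, Pinehurst 3.
Jefferson: Oakdale 9, Rivermont 3, Pinehurst 3.
Rivermont gets 4 under Webster and 3 under Jefferson.

4 and 3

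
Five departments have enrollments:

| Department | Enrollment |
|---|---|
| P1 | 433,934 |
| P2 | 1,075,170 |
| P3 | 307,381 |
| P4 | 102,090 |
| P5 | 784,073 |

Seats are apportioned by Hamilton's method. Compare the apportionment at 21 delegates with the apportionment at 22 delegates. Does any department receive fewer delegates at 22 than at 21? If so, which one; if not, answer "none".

P3

At 21 seats: P1 3, P2 8, P3 3, P4 1, P5 6.
At 22 seats: P1 4, P2 9, P3 2, P4 1, P5 6.
P3 drops from 3 to 2.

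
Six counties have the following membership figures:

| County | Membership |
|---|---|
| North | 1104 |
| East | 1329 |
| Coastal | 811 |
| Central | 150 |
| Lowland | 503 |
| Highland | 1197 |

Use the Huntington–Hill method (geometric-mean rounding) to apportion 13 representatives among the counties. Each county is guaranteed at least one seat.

With divisor 417: modified quotas North 2.647, East 3.187, Coastal 1.945, Central 0.360, Lowland 1.206, Highland 2.871.
Geometric-mean thresholds: North √(2·3)=2.449, East √(3·4)=3.464, Coastal √(1·2)=1.414, Central (min 1), Lowland √(1·2)=1.414, Highland √(2·3)=2.449.
Each quota rounded against its threshold gives North 3, East 3, Coastal 2, Central 1, Lowland 1, Highland 3 (total 13).

North=3, East=3, Coastal=2, Central=1, Lowland=1, Highland=3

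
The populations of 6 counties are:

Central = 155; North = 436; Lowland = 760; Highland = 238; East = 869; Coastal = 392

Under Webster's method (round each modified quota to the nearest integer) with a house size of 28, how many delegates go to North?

4

Standard divisor 2850/28 ≈ 101.786; standard quotas: Central 1.523, North 4.284, Lowland 7.467, Highland 2.338, East 8.538, Coastal 3.851.
Rounding to the nearest integer gives Central 2, North 4, Lowland 7, Highland 2, East 9, Coastal 4 — total 28, matching the house size, so no adjustment is needed.
North receives 4.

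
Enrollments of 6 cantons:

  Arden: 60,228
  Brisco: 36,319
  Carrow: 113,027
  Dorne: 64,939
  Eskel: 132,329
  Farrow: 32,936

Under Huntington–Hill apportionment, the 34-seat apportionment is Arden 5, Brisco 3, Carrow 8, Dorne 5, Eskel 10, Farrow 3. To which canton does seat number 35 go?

Carrow

Priority for the next seat is population ÷ (√(s·(s+1))).
Priorities: Arden 10996.078, Brisco 10484.392, Carrow 13320.360, Dorne 11856.185, Eskel 12617.075, Farrow 9507.804.
Highest priority: Carrow.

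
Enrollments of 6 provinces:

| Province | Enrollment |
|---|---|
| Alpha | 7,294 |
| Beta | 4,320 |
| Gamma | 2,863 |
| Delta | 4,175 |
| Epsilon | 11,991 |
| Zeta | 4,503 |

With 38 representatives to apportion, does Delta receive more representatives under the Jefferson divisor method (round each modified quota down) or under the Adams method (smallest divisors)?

Adams

Jefferson: Alpha 8, Beta 5, Gamma 3, Delta 4, Epsilon 13, Zeta 5.
Adams: Alpha 8, Beta 5, Gamma 3, Delta 5, Epsilon 12, Zeta 5.
Delta gets 4 under Jefferson and 5 under Adams.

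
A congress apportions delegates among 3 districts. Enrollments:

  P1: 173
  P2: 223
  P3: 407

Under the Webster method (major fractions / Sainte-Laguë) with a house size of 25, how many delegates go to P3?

13

Standard divisor 803/25 ≈ 32.12; standard quotas: P1 5.386, P2 6.943, P3 12.671.
Rounding to the nearest integer gives P1 5, P2 7, P3 13 — total 25, matching the house size, so no adjustment is needed.
P3 receives 13.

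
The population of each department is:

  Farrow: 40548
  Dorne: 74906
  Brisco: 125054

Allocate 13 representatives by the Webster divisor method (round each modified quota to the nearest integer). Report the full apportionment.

Standard divisor 240508/13 ≈ 18500.615; standard quotas: Farrow 2.192, Dorne 4.049, Brisco 6.759.
Rounding to the nearest integer gives Farrow 2, Dorne 4, Brisco 7 — total 13, matching the house size, so no adjustment is needed.

Farrow=2, Dorne=4, Brisco=7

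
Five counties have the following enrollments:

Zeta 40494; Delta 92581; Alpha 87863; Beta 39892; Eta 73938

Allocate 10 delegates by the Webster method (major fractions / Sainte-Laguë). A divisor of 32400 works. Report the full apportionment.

With modified divisor 32400: modified quotas Zeta 1.250, Delta 2.857, Alpha 2.712, Beta 1.231, Eta 2.282.
Rounding to the nearest integer: Zeta 1, Delta 3, Alpha 3, Beta 1, Eta 2 (total 10).

Zeta 1, Delta 3, Alpha 3, Beta 1, Eta 2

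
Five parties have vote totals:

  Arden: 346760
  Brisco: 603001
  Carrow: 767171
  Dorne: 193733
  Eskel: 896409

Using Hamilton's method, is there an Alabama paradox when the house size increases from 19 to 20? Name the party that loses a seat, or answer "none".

none

At 19 seats: Arden 3, Brisco 4, Carrow 5, Dorne 1, Eskel 6.
At 20 seats: Arden 3, Brisco 4, Carrow 6, Dorne 1, Eskel 6.
No party's allocation decreased.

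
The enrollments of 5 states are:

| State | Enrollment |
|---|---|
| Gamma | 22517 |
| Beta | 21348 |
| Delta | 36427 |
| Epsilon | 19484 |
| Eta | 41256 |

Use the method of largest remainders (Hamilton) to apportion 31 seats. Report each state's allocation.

Total 141032; standard divisor 141032/31 ≈ 4549.419.
Standard quotas: Gamma 4.9494, Beta 4.6925, Delta 8.0070, Epsilon 4.2827, Eta 9.0684.
Lower quotas: Gamma 4, Beta 4, Delta 8, Epsilon 4, Eta 9 (sum 29, leaving 2 seats).
Remainders in descending order: Gamma 0.9494, Beta 0.6925, Epsilon 0.2827, Eta 0.0684, Delta 0.0070.
Largest remainders: Gamma, Beta receive the extra seats.

Gamma: 5, Beta: 5, Delta: 8, Epsilon: 4, Eta: 9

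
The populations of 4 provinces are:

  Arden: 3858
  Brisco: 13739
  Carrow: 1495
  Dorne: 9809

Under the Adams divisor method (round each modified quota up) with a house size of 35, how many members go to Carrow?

2

Standard divisor 28901/35 ≈ 825.743; standard quotas: Arden 4.672, Brisco 16.638, Carrow 1.810, Dorne 11.879.
Rounding up gives 5, 17, 2, 12 = 36 seats, so the divisor must be adjusted.
With modified divisor 880: modified quotas Arden 4.384, Brisco 15.613, Carrow 1.699, Dorne 11.147.
Rounding up: Arden 5, Brisco 16, Carrow 2, Dorne 12 (total 35).
Carrow receives 2.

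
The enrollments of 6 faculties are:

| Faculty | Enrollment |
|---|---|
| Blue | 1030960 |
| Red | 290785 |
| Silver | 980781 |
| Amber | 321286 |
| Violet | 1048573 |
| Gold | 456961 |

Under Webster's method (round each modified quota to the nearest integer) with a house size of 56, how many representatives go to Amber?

Standard divisor 4129346/56 ≈ 73738.321; standard quotas: Blue 13.981, Red 3.943, Silver 13.301, Amber 4.357, Violet 14.220, Gold 6.197.
Rounding to the nearest integer gives 14, 4, 13, 4, 14, 6 = 55 seats, so the divisor must be adjusted.
With modified divisor 72500: modified quotas Blue 14.220, Red 4.011, Silver 13.528, Amber 4.432, Violet 14.463, Gold 6.303.
Rounding to the nearest integer: Blue 14, Red 4, Silver 14, Amber 4, Violet 14, Gold 6 (total 56).
Amber receives 4.

4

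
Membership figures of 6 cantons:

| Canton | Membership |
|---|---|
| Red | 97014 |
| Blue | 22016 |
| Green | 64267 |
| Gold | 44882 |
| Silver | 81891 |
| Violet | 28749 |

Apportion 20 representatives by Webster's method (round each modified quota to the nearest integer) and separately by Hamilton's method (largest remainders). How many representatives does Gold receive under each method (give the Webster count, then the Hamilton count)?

Webster: Red 5, Blue 1, Green 4, Gold 3, Silver 5, Violet 2.
Hamilton: Red 6, Blue 1, Green 4, Gold 2, Silver 5, Violet 2.
Gold gets 3 under Webster and 2 under Hamilton.

3 and 2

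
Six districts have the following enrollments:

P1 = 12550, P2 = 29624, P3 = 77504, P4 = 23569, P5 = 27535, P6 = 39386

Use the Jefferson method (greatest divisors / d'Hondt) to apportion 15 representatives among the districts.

Standard divisor 210168/15 ≈ 14011.2; standard quotas: P1 0.896, P2 2.114, P3 5.532, P4 1.682, P5 1.965, P6 2.811.
Rounding down gives 0, 2, 5, 1, 1, 2 = 11 seats, so the divisor must be adjusted.
With modified divisor 12200: modified quotas P1 1.029, P2 2.428, P3 6.353, P4 1.932, P5 2.257, P6 3.228.
Rounding down: P1 1, P2 2, P3 6, P4 1, P5 2, P6 3 (total 15).

P1 1, P2 2, P3 6, P4 1, P5 2, P6 3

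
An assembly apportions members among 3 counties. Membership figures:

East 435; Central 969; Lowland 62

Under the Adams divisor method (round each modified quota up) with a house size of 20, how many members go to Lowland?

1

Standard divisor 1466/20 ≈ 73.3; standard quotas: East 5.935, Central 13.220, Lowland 0.846.
Rounding up gives 6, 14, 1 = 21 seats, so the divisor must be adjusted.
With modified divisor 80: modified quotas East 5.438, Central 12.113, Lowland 0.775.
Rounding up: East 6, Central 13, Lowland 1 (total 20).
Lowland receives 1.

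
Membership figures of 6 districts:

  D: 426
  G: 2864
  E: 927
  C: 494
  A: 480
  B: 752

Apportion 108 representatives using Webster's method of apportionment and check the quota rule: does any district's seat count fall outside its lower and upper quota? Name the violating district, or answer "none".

Standard quotas: D 7.742, G 52.046, E 16.846, C 8.977, A 8.723, B 13.666.
Webster allocation: D 8, G 51, E 17, C 9, A 9, B 14.
G has quota 52.046 (lower 52, upper 53) but receives 51 — outside the quota interval.

G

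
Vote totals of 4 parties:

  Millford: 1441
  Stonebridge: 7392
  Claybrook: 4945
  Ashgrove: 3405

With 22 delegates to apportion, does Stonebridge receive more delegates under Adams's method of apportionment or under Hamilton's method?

Hamilton

Adams: Millford 2, Stonebridge 9, Claybrook 6, Ashgrove 5.
Hamilton: Millford 2, Stonebridge 10, Claybrook 6, Ashgrove 4.
Stonebridge gets 9 under Adams and 10 under Hamilton.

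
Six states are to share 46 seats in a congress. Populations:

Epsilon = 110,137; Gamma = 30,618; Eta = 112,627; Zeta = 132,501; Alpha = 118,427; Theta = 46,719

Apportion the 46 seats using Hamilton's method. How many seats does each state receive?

Total 551029; standard divisor 551029/46 ≈ 11978.891.
Standard quotas: Epsilon 9.1943, Gamma 2.5560, Eta 9.4021, Zeta 11.0612, Alpha 9.8863, Theta 3.9001.
Lower quotas: Epsilon 9, Gamma 2, Eta 9, Zeta 11, Alpha 9, Theta 3 (sum 43, leaving 3 seats).
Remainders in descending order: Theta 0.9001, Alpha 0.8863, Gamma 0.5560, Eta 0.4021, Epsilon 0.1943, Zeta 0.0612.
Largest remainders: Theta, Alpha, Gamma receive the extra seats.

Epsilon: 9, Gamma: 3, Eta: 9, Zeta: 11, Alpha: 10, Theta: 4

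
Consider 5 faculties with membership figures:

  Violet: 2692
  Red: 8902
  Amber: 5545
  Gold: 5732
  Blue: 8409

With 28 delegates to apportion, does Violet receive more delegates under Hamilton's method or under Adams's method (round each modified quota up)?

Hamilton: Violet 2, Red 8, Amber 5, Gold 5, Blue 8.
Adams: Violet 3, Red 8, Amber 5, Gold 5, Blue 7.
Violet gets 2 under Hamilton and 3 under Adams.

Adams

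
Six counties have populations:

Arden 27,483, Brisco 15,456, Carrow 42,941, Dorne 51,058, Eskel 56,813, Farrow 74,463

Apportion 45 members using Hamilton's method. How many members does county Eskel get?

The standard divisor is 268214/45 ≈ 5960.311.
Standard quotas: Arden 4.6110, Brisco 2.5932, Carrow 7.2045, Dorne 8.5663, Eskel 9.5319, Farrow 12.4931.
Lower quotas: Arden 4, Brisco 2, Carrow 7, Dorne 8, Eskel 9, Farrow 12 (sum 42, leaving 3 seats).
Remainders in descending order: Arden 0.6110, Brisco 0.5932, Dorne 0.5663, Eskel 0.5319, Farrow 0.4931, Carrow 0.2045.
Largest remainders: Arden, Brisco, Dorne receive the extra seats.
Eskel receives 9.

9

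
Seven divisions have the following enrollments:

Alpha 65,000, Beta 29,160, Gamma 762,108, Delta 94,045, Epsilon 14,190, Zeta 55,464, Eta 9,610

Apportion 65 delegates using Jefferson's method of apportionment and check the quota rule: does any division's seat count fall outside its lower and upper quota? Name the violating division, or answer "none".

Standard quotas: Alpha 4.104, Beta 1.841, Gamma 48.114, Delta 5.937, Epsilon 0.896, Zeta 3.502, Eta 0.607.
Jefferson allocation: Alpha 4, Beta 1, Gamma 51, Delta 6, Epsilon 0, Zeta 3, Eta 0.
Gamma has quota 48.114 (lower 48, upper 49) but receives 51 — outside the quota interval.

Gamma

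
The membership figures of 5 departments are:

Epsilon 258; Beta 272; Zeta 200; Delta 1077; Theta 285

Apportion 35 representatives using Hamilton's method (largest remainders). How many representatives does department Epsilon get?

Total 2092; standard divisor 2092/35 ≈ 59.771.
Standard quotas: Epsilon 4.316, Beta 4.551, Zeta 3.346, Delta 18.019, Theta 4.768.
Lower quotas: Epsilon 4, Beta 4, Zeta 3, Delta 18, Theta 4 (sum 33, leaving 2 seats).
Remainders in descending order: Theta 0.768, Beta 0.551, Zeta 0.346, Epsilon 0.316, Delta 0.019.
The surplus seats go to Theta, Beta.
Epsilon receives 4.

4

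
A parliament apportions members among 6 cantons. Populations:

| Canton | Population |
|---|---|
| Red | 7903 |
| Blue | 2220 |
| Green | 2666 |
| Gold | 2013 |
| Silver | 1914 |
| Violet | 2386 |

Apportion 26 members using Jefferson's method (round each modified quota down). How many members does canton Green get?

4

Standard divisor 19102/26 ≈ 734.692; standard quotas: Red 10.757, Blue 3.022, Green 3.629, Gold 2.740, Silver 2.605, Violet 3.248.
Rounding down gives 10, 3, 3, 2, 2, 3 = 23 seats, so the divisor must be adjusted.
With modified divisor 660: modified quotas Red 11.974, Blue 3.364, Green 4.039, Gold 3.050, Silver 2.900, Violet 3.615.
Rounding down: Red 11, Blue 3, Green 4, Gold 3, Silver 2, Violet 3 (total 26).
Green receives 4.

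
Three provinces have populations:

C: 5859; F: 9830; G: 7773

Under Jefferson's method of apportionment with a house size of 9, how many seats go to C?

Standard divisor 23462/9 ≈ 2606.889; standard quotas: C 2.248, F 3.771, G 2.982.
Rounding down gives 2, 3, 2 = 7 seats, so the divisor must be adjusted.
With modified divisor 2200: modified quotas C 2.663, F 4.468, G 3.533.
Rounding down: C 2, F 4, G 3 (total 9).
C receives 2.

2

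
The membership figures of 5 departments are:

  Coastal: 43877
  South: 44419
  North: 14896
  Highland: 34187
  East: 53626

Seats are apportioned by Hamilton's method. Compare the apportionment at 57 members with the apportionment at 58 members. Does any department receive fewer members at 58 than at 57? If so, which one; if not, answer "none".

At 57 seats: Coastal 13, South 13, North 5, Highland 10, East 16.
At 58 seats: Coastal 13, South 14, North 5, Highland 10, East 16.
No department's allocation decreased.

none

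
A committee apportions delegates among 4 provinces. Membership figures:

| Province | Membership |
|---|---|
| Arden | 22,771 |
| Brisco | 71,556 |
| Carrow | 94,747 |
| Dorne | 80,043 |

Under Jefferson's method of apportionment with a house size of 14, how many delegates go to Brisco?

Standard divisor 269117/14 ≈ 19222.643; standard quotas: Arden 1.185, Brisco 3.722, Carrow 4.929, Dorne 4.164.
Rounding down gives 1, 3, 4, 4 = 12 seats, so the divisor must be adjusted.
With modified divisor 16900: modified quotas Arden 1.347, Brisco 4.234, Carrow 5.606, Dorne 4.736.
Rounding down: Arden 1, Brisco 4, Carrow 5, Dorne 4 (total 14).
Brisco receives 4.

4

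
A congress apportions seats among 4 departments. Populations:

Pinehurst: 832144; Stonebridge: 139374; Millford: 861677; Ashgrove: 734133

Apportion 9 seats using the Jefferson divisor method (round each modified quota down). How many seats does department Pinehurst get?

3

Standard divisor 2567328/9 ≈ 285258.667; standard quotas: Pinehurst 2.917, Stonebridge 0.489, Millford 3.021, Ashgrove 2.574.
Rounding down gives 2, 0, 3, 2 = 7 seats, so the divisor must be adjusted.
With modified divisor 230100: modified quotas Pinehurst 3.616, Stonebridge 0.606, Millford 3.745, Ashgrove 3.190.
Rounding down: Pinehurst 3, Stonebridge 0, Millford 3, Ashgrove 3 (total 9).
Pinehurst receives 3.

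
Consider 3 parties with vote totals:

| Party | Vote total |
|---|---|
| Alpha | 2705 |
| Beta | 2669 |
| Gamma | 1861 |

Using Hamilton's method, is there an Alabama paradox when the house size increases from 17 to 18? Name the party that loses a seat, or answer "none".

At 17 seats: Alpha 6, Beta 6, Gamma 5.
At 18 seats: Alpha 7, Beta 7, Gamma 4.
Gamma drops from 5 to 4.

Gamma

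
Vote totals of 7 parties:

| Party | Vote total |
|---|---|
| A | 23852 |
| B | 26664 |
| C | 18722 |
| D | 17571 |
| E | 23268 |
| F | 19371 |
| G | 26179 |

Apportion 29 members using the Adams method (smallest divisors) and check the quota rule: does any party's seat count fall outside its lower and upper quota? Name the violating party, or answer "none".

none

Standard quotas: A 4.445, B 4.969, C 3.489, D 3.274, E 4.336, F 3.610, G 4.878.
Adams allocation: A 4, B 5, C 4, D 3, E 4, F 4, G 5.
Every allocation lies between the lower and upper quota.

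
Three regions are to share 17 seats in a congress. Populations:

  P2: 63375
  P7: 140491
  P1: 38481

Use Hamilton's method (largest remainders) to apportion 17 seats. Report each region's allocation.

Standard divisor: 242347 ÷ 17 ≈ 14255.706.
Standard quotas: P2 4.4456, P7 9.8551, P1 2.6993.
Lower quotas: P2 4, P7 9, P1 2 (sum 15, leaving 2 seats).
Remainders in descending order: P7 0.8551, P1 0.6993, P2 0.4456.
Largest remainders: P7, P1 receive the extra seats.

P2: 4, P7: 10, P1: 3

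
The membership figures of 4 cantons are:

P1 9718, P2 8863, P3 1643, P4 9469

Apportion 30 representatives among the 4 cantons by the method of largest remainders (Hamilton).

P1=10; P2=9; P3=2; P4=9

Standard divisor: 29693 ÷ 30 ≈ 989.767.
Standard quotas: P1 9.8185, P2 8.9546, P3 1.6600, P4 9.5669.
Lower quotas: P1 9, P2 8, P3 1, P4 9 (sum 27, leaving 3 seats).
Remainders in descending order: P2 0.9546, P1 0.8185, P3 0.6600, P4 0.5669.
The surplus seats go to P2, P1, P3.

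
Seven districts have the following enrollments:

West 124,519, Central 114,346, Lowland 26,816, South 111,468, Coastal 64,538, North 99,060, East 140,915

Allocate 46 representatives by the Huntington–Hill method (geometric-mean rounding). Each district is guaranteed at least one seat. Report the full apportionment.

West=8, Central=8, Lowland=2, South=8, Coastal=4, North=7, East=9

With divisor 14875: modified quotas West 8.371, Central 7.687, Lowland 1.803, South 7.494, Coastal 4.339, North 6.659, East 9.473.
Geometric-mean thresholds: West √(8·9)=8.485, Central √(7·8)=7.483, Lowland √(1·2)=1.414, South √(7·8)=7.483, Coastal √(4·5)=4.472, North √(6·7)=6.481, East √(9·10)=9.487.
Each quota rounded against its threshold gives West 8, Central 8, Lowland 2, South 8, Coastal 4, North 7, East 9 (total 46).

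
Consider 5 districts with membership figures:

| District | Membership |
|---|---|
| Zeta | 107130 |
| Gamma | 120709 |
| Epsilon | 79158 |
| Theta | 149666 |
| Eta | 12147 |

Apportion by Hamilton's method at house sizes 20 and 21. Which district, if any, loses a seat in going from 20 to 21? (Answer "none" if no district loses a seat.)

Eta

At 20 seats: Zeta 5, Gamma 5, Epsilon 3, Theta 6, Eta 1.
At 21 seats: Zeta 5, Gamma 5, Epsilon 4, Theta 7, Eta 0.
Eta drops from 1 to 0.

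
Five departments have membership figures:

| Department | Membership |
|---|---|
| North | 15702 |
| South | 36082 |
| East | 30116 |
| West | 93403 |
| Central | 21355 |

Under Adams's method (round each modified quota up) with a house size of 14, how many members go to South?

Standard divisor 196658/14 ≈ 14047; standard quotas: North 1.118, South 2.569, East 2.144, West 6.649, Central 1.520.
Rounding up gives 2, 3, 3, 7, 2 = 17 seats, so the divisor must be adjusted.
With modified divisor 16900: modified quotas North 0.929, South 2.135, East 1.782, West 5.527, Central 1.264.
Rounding up: North 1, South 3, East 2, West 6, Central 2 (total 14).
South receives 3.

3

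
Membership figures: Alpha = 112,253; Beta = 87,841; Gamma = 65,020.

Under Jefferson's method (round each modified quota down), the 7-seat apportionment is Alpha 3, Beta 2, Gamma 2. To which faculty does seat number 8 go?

Priority for the next seat is population ÷ (current seats + 1).
Priorities: Alpha 28063.250, Beta 29280.333, Gamma 21673.333.
Highest priority: Beta.

Beta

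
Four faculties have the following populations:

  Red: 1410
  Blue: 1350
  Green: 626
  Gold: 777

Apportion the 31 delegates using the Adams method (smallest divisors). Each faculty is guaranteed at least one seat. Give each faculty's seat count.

Standard divisor 4163/31 ≈ 134.29; standard quotas: Red 10.500, Blue 10.053, Green 4.662, Gold 5.786.
Rounding up gives 11, 11, 5, 6 = 33 seats, so the divisor must be adjusted.
With modified divisor 146: modified quotas Red 9.658, Blue 9.247, Green 4.288, Gold 5.322.
Rounding up: Red 10, Blue 10, Green 5, Gold 6 (total 31).

Red: 10; Blue: 10; Green: 5; Gold: 6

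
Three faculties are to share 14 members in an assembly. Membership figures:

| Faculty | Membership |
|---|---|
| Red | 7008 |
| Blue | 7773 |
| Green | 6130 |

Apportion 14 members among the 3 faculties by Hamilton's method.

Red=5, Blue=5, Green=4

Total 20911; standard divisor 20911/14 ≈ 1493.643.
Standard quotas: Red 4.6919, Blue 5.2041, Green 4.1041.
Lower quotas: Red 4, Blue 5, Green 4 (sum 13, leaving 1 seat).
Remainders in descending order: Red 0.6919, Blue 0.2041, Green 0.1041.
Largest remainder: Red receives the extra seat.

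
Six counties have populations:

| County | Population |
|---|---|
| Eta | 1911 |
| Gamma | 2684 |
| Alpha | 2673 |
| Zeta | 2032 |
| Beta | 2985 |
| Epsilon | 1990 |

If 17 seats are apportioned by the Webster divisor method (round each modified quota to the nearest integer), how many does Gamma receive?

3

Standard divisor 14275/17 ≈ 839.706; standard quotas: Eta 2.276, Gamma 3.196, Alpha 3.183, Zeta 2.420, Beta 3.555, Epsilon 2.370.
Rounding to the nearest integer gives 2, 3, 3, 2, 4, 2 = 16 seats, so the divisor must be adjusted.
With modified divisor 804: modified quotas Eta 2.377, Gamma 3.338, Alpha 3.325, Zeta 2.527, Beta 3.713, Epsilon 2.475.
Rounding to the nearest integer: Eta 2, Gamma 3, Alpha 3, Zeta 3, Beta 4, Epsilon 2 (total 17).
Gamma receives 3.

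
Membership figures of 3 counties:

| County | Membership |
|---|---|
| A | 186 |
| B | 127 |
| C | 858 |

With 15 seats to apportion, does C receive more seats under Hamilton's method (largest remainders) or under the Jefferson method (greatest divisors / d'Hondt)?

Jefferson

Hamilton: A 2, B 2, C 11.
Jefferson: A 2, B 1, C 12.
C gets 11 under Hamilton and 12 under Jefferson.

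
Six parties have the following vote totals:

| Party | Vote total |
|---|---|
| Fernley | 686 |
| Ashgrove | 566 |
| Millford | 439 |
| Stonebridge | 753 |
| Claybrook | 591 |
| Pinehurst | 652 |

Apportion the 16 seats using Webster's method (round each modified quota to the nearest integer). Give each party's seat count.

Fernley=3, Ashgrove=2, Millford=2, Stonebridge=3, Claybrook=3, Pinehurst=3

Standard divisor 3687/16 ≈ 230.438; standard quotas: Fernley 2.977, Ashgrove 2.456, Millford 1.905, Stonebridge 3.268, Claybrook 2.565, Pinehurst 2.829.
Rounding to the nearest integer gives Fernley 3, Ashgrove 2, Millford 2, Stonebridge 3, Claybrook 3, Pinehurst 3 — total 16, matching the house size, so no adjustment is needed.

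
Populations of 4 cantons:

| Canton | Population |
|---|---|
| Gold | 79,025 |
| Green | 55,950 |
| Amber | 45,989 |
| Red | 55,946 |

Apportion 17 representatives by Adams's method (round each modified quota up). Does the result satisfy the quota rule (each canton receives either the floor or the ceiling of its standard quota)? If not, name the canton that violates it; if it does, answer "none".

none

Standard quotas: Gold 5.671, Green 4.015, Amber 3.300, Red 4.015.
Adams allocation: Gold 6, Green 4, Amber 3, Red 4.
Every allocation lies between the lower and upper quota.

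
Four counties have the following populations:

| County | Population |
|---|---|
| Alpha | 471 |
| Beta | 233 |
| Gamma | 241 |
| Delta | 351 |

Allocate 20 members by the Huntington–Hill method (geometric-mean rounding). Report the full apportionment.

With divisor 66: modified quotas Alpha 7.136, Beta 3.530, Gamma 3.652, Delta 5.318.
Geometric-mean thresholds: Alpha √(7·8)=7.483, Beta √(3·4)=3.464, Gamma √(3·4)=3.464, Delta √(5·6)=5.477.
Each quota rounded against its threshold gives Alpha 7, Beta 4, Gamma 4, Delta 5 (total 20).

Alpha 7, Beta 4, Gamma 4, Delta 5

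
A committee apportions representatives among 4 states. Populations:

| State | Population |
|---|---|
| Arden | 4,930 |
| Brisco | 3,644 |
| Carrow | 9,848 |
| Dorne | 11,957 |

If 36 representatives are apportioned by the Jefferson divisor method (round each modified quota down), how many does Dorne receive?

Standard divisor 30379/36 ≈ 843.861; standard quotas: Arden 5.842, Brisco 4.318, Carrow 11.670, Dorne 14.169.
Rounding down gives 5, 4, 11, 14 = 34 seats, so the divisor must be adjusted.
With modified divisor 800: modified quotas Arden 6.162, Brisco 4.555, Carrow 12.310, Dorne 14.946.
Rounding down: Arden 6, Brisco 4, Carrow 12, Dorne 14 (total 36).
Dorne receives 14.

14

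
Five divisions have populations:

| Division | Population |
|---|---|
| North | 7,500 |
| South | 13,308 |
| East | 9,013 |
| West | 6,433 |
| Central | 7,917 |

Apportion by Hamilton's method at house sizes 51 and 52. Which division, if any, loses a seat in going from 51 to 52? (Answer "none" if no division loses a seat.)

At 51 seats: North 9, South 15, East 10, West 8, Central 9.
At 52 seats: North 9, South 16, East 11, West 7, Central 9.
West drops from 8 to 7.

West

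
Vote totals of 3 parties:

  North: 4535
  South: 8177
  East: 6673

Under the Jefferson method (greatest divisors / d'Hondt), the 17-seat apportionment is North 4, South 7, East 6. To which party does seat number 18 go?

South

Priority for the next seat is population ÷ (current seats + 1).
Priorities: North 907.000, South 1022.125, East 953.286.
Highest priority: South.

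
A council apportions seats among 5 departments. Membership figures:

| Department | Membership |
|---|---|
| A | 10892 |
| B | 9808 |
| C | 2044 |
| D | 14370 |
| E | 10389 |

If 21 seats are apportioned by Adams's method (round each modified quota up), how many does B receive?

4

Standard divisor 47503/21 ≈ 2262.048; standard quotas: A 4.815, B 4.336, C 0.904, D 6.353, E 4.593.
Rounding up gives 5, 5, 1, 7, 5 = 23 seats, so the divisor must be adjusted.
With modified divisor 2500: modified quotas A 4.357, B 3.923, C 0.818, D 5.748, E 4.156.
Rounding up: A 5, B 4, C 1, D 6, E 5 (total 21).
B receives 4.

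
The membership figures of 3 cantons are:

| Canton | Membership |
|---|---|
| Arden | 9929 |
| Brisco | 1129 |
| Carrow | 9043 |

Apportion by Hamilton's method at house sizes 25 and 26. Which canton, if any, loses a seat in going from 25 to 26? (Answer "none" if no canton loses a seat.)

At 25 seats: Arden 12, Brisco 2, Carrow 11.
At 26 seats: Arden 13, Brisco 1, Carrow 12.
Brisco drops from 2 to 1.

Brisco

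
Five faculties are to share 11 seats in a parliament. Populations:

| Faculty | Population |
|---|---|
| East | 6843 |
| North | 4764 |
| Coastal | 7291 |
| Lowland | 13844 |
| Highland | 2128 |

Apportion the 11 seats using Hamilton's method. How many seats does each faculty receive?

The standard divisor is 34870/11 = 3170.
Standard quotas: East 2.1587, North 1.5028, Coastal 2.3000, Lowland 4.3672, Highland 0.6713.
Lower quotas: East 2, North 1, Coastal 2, Lowland 4, Highland 0 (sum 9, leaving 2 seats).
Remainders in descending order: Highland 0.6713, North 0.5028, Lowland 0.3672, Coastal 0.3000, East 0.1587.
The surplus seats go to Highland, North.

East: 2, North: 2, Coastal: 2, Lowland: 4, Highland: 1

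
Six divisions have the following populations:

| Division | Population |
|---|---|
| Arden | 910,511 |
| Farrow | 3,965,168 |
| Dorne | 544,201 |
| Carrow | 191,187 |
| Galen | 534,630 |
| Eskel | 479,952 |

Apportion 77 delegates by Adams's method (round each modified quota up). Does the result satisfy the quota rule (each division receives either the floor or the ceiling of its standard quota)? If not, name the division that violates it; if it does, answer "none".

Farrow

Standard quotas: Arden 10.582, Farrow 46.081, Dorne 6.324, Carrow 2.222, Galen 6.213, Eskel 5.578.
Adams allocation: Arden 11, Farrow 44, Dorne 7, Carrow 3, Galen 6, Eskel 6.
Farrow has quota 46.081 (lower 46, upper 47) but receives 44 — outside the quota interval.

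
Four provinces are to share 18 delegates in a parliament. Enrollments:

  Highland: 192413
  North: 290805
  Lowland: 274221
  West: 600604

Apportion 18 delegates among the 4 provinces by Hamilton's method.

The standard divisor is 1358043/18 ≈ 75446.833.
Standard quotas: Highland 2.5503, North 3.8544, Lowland 3.6346, West 7.9606.
Lower quotas: Highland 2, North 3, Lowland 3, West 7 (sum 15, leaving 3 seats).
Remainders in descending order: West 0.9606, North 0.8544, Lowland 0.6346, Highland 0.5503.
Largest remainders: West, North, Lowland receive the extra seats.

Highland 2, North 4, Lowland 4, West 8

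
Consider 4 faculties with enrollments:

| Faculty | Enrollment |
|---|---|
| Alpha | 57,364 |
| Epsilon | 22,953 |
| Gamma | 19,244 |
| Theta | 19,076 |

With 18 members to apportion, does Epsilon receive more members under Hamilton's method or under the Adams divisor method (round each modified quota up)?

Adams

Hamilton: Alpha 9, Epsilon 3, Gamma 3, Theta 3.
Adams: Alpha 8, Epsilon 4, Gamma 3, Theta 3.
Epsilon gets 3 under Hamilton and 4 under Adams.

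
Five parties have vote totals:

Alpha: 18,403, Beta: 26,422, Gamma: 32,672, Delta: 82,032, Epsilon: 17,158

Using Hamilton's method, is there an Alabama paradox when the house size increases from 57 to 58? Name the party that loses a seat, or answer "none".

At 57 seats: Alpha 6, Beta 8, Gamma 11, Delta 26, Epsilon 6.
At 58 seats: Alpha 6, Beta 9, Gamma 11, Delta 27, Epsilon 5.
Epsilon drops from 6 to 5.

Epsilon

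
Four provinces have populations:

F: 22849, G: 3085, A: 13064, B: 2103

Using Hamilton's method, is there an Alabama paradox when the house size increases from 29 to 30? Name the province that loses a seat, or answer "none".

At 29 seats: F 16, G 2, A 9, B 2.
At 30 seats: F 17, G 2, A 10, B 1.
B drops from 2 to 1.

B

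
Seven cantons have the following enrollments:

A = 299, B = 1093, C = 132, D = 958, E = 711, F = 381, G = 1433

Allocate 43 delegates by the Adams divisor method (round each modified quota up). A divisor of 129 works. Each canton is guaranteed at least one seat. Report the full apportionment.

With modified divisor 129: modified quotas A 2.318, B 8.473, C 1.023, D 7.426, E 5.512, F 2.953, G 11.109.
Rounding up: A 3, B 9, C 2, D 8, E 6, F 3, G 12 (total 43).

A 3; B 9; C 2; D 8; E 6; F 3; G 12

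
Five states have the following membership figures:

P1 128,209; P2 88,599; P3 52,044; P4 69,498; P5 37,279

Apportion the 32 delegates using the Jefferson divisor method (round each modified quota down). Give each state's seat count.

P1=11, P2=8, P3=4, P4=6, P5=3

Standard divisor 375629/32 ≈ 11738.406; standard quotas: P1 10.922, P2 7.548, P3 4.434, P4 5.921, P5 3.176.
Rounding down gives 10, 7, 4, 5, 3 = 29 seats, so the divisor must be adjusted.
With modified divisor 10900: modified quotas P1 11.762, P2 8.128, P3 4.775, P4 6.376, P5 3.420.
Rounding down: P1 11, P2 8, P3 4, P4 6, P5 3 (total 32).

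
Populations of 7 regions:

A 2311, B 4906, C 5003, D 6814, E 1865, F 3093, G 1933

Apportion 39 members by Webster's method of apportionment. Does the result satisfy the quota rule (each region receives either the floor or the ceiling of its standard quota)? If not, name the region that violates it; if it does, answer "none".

Standard quotas: A 3.477, B 7.380, C 7.526, D 10.251, E 2.806, F 4.653, G 2.908.
Webster allocation: A 3, B 7, C 8, D 10, E 3, F 5, G 3.
Every allocation lies between the lower and upper quota.

none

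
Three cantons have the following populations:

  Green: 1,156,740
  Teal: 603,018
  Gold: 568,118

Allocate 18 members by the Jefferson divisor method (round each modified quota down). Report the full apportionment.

Green=9, Teal=5, Gold=4

Standard divisor 2327876/18 ≈ 129326.444; standard quotas: Green 8.944, Teal 4.663, Gold 4.393.
Rounding down gives 8, 4, 4 = 16 seats, so the divisor must be adjusted.
With modified divisor 118100: modified quotas Green 9.795, Teal 5.106, Gold 4.810.
Rounding down: Green 9, Teal 5, Gold 4 (total 18).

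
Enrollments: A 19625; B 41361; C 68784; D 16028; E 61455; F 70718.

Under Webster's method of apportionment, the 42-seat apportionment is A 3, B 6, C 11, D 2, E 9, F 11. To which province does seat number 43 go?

Priority for the next seat is population ÷ (current seats + 0.5).
Priorities: A 5607.143, B 6363.231, C 5981.217, D 6411.200, E 6468.947, F 6149.391.
Highest priority: E.

E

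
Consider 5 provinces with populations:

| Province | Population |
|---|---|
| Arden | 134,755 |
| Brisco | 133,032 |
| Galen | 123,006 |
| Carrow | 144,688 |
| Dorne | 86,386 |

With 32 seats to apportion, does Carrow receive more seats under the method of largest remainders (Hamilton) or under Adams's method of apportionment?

Hamilton: Arden 7, Brisco 7, Galen 6, Carrow 8, Dorne 4.
Adams: Arden 7, Brisco 7, Galen 6, Carrow 7, Dorne 5.
Carrow gets 8 under Hamilton and 7 under Adams.

Hamilton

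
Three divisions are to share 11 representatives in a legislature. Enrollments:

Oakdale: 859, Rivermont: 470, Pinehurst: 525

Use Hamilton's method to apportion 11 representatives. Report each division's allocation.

Oakdale 5; Rivermont 3; Pinehurst 3

The standard divisor is 1854/11 ≈ 168.545.
Standard quotas: Oakdale 5.097, Rivermont 2.789, Pinehurst 3.115.
Lower quotas: Oakdale 5, Rivermont 2, Pinehurst 3 (sum 10, leaving 1 seat).
Remainders in descending order: Rivermont 0.789, Pinehurst 0.115, Oakdale 0.097.
Largest remainder: Rivermont receives the extra seat.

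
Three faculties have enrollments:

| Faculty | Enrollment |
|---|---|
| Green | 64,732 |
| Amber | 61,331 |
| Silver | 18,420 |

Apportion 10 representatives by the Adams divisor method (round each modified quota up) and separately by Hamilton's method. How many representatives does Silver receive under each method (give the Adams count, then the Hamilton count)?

2 and 1

Adams: Green 4, Amber 4, Silver 2.
Hamilton: Green 5, Amber 4, Silver 1.
Silver gets 2 under Adams and 1 under Hamilton.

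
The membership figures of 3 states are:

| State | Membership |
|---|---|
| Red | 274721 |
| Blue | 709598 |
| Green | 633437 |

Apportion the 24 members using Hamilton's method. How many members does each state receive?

Standard divisor: 1617756 ÷ 24 ≈ 67406.5.
Standard quotas: Red 4.0756, Blue 10.5271, Green 9.3973.
Lower quotas: Red 4, Blue 10, Green 9 (sum 23, leaving 1 seat).
Remainders in descending order: Blue 0.5271, Green 0.3973, Red 0.0756.
The surplus seat goes to Blue.

Red 4, Blue 11, Green 9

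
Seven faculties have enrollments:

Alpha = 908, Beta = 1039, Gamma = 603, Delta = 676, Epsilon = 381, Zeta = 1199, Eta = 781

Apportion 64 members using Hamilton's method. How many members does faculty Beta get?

12

Standard divisor: 5587 ÷ 64 ≈ 87.297.
Standard quotas: Alpha 10.401, Beta 11.902, Gamma 6.907, Delta 7.744, Epsilon 4.364, Zeta 13.735, Eta 8.946.
Lower quotas: Alpha 10, Beta 11, Gamma 6, Delta 7, Epsilon 4, Zeta 13, Eta 8 (sum 59, leaving 5 seats).
Remainders in descending order: Eta 0.946, Gamma 0.907, Beta 0.902, Delta 0.744, Zeta 0.735, Alpha 0.401, Epsilon 0.364.
Largest remainders: Eta, Gamma, Beta, Delta, Zeta receive the extra seats.
Beta receives 12.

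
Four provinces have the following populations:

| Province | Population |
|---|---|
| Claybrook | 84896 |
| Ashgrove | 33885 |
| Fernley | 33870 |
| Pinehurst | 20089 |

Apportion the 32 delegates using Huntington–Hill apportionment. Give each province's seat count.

With divisor 5354: modified quotas Claybrook 15.857, Ashgrove 6.329, Fernley 6.326, Pinehurst 3.752.
Geometric-mean thresholds: Claybrook √(15·16)=15.492, Ashgrove √(6·7)=6.481, Fernley √(6·7)=6.481, Pinehurst √(3·4)=3.464.
Each quota rounded against its threshold gives Claybrook 16, Ashgrove 6, Fernley 6, Pinehurst 4 (total 32).

Claybrook: 16; Ashgrove: 6; Fernley: 6; Pinehurst: 4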